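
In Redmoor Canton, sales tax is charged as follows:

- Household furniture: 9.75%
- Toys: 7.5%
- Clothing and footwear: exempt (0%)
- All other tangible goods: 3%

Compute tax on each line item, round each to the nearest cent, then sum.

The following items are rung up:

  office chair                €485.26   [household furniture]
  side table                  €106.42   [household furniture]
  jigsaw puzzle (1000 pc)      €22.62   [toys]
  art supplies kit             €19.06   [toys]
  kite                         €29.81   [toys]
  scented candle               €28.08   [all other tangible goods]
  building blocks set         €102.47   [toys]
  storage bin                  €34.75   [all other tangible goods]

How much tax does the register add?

€72.63

Office chair €485.26: household furniture → 9.75% → €47.31
Side table €106.42: household furniture → 9.75% → €10.38
Jigsaw puzzle (1000 pc) €22.62: toys → 7.5% → €1.70
Art supplies kit €19.06: toys → 7.5% → €1.43
Kite €29.81: toys → 7.5% → €2.24
Scented candle €28.08: all other tangible goods → 3% → €0.84
Building blocks set €102.47: toys → 7.5% → €7.69
Storage bin €34.75: all other tangible goods → 3% → €1.04
Total tax = €47.31 + €10.38 + €1.70 + €1.43 + €2.24 + €0.84 + €7.69 + €1.04 = €72.63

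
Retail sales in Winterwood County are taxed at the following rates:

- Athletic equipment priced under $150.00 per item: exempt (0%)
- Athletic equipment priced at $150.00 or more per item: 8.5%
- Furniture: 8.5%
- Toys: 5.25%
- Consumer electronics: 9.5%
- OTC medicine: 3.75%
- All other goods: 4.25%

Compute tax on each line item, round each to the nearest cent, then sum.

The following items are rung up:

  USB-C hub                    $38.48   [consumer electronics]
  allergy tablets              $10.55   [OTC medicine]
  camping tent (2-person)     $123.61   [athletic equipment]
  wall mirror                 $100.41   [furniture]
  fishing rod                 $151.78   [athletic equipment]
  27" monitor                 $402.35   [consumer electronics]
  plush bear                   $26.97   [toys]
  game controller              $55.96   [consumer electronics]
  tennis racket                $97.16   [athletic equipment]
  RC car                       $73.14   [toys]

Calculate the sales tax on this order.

$74.29

USB-C hub $38.48: consumer electronics → 9.5% → $3.66
Allergy tablets $10.55: OTC medicine → 3.75% → $0.40
Camping tent (2-person) $123.61: athletic equipment, under $150.00 → 0% → $0.00
Wall mirror $100.41: furniture → 8.5% → $8.53
Fishing rod $151.78: athletic equipment, $150.00 or more → 8.5% → $12.90
27" monitor $402.35: consumer electronics → 9.5% → $38.22
Plush bear $26.97: toys → 5.25% → $1.42
Game controller $55.96: consumer electronics → 9.5% → $5.32
Tennis racket $97.16: athletic equipment, under $150.00 → 0% → $0.00
RC car $73.14: toys → 5.25% → $3.84
Total tax = $3.66 + $0.40 + $8.53 + $12.90 + $38.22 + $1.42 + $5.32 + $3.84 = $74.29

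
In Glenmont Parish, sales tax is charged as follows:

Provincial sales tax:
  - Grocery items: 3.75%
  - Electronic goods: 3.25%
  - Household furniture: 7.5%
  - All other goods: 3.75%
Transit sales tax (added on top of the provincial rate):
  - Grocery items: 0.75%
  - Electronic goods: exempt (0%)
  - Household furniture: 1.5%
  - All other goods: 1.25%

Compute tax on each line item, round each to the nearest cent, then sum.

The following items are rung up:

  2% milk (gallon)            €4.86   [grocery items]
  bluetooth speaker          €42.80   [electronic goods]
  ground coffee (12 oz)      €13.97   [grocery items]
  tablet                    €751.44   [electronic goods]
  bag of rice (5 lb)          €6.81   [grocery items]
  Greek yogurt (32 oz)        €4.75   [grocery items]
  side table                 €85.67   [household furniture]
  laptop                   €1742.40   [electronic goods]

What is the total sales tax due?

2% milk (gallon) €4.86: grocery items → 3.75% + 0.75% transit = 4.5% → €0.22
Bluetooth speaker €42.80: electronic goods → 3.25% + 0% transit = 3.25% → €1.39
Ground coffee (12 oz) €13.97: grocery items → 3.75% + 0.75% transit = 4.5% → €0.63
Tablet €751.44: electronic goods → 3.25% + 0% transit = 3.25% → €24.42
Bag of rice (5 lb) €6.81: grocery items → 3.75% + 0.75% transit = 4.5% → €0.31
Greek yogurt (32 oz) €4.75: grocery items → 3.75% + 0.75% transit = 4.5% → €0.21
Side table €85.67: household furniture → 7.5% + 1.5% transit = 9% → €7.71
Laptop €1742.40: electronic goods → 3.25% + 0% transit = 3.25% → €56.63
Total tax = €0.22 + €1.39 + €0.63 + €24.42 + €0.31 + €0.21 + €7.71 + €56.63 = €91.52

€91.52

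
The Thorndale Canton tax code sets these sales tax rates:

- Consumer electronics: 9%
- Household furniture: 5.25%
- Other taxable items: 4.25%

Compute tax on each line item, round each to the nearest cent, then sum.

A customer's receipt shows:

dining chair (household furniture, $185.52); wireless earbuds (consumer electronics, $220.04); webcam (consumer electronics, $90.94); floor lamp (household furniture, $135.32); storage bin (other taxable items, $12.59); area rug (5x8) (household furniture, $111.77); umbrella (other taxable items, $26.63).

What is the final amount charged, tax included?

Dining chair $185.52: household furniture → 5.25% → $9.74
Wireless earbuds $220.04: consumer electronics → 9% → $19.80
Webcam $90.94: consumer electronics → 9% → $8.18
Floor lamp $135.32: household furniture → 5.25% → $7.10
Storage bin $12.59: other taxable items → 4.25% → $0.54
Area rug (5x8) $111.77: household furniture → 5.25% → $5.87
Umbrella $26.63: other taxable items → 4.25% → $1.13
Subtotal = $782.81; tax = $52.36; total due = $835.17

$835.17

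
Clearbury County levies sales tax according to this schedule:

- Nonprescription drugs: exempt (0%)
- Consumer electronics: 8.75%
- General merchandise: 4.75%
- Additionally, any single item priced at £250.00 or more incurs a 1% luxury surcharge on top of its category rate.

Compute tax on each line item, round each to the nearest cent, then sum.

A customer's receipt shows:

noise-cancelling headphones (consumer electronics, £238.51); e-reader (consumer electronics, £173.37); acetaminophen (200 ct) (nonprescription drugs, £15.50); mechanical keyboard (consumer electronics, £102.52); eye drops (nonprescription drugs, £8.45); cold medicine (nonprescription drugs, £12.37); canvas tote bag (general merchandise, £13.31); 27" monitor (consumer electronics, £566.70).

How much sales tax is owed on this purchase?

Noise-cancelling headphones £238.51: consumer electronics → 8.75% → £20.87
E-reader £173.37: consumer electronics → 8.75% → £15.17
Acetaminophen (200 ct) £15.50: nonprescription drugs → 0% → £0.00
Mechanical keyboard £102.52: consumer electronics → 8.75% → £8.97
Eye drops £8.45: nonprescription drugs → 0% → £0.00
Cold medicine £12.37: nonprescription drugs → 0% → £0.00
Canvas tote bag £13.31: general merchandise → 4.75% → £0.63
27" monitor £566.70: consumer electronics → 8.75% + 1% surcharge = 9.75% → £55.25
Total tax = £20.87 + £15.17 + £8.97 + £0.63 + £55.25 = £100.89

£100.89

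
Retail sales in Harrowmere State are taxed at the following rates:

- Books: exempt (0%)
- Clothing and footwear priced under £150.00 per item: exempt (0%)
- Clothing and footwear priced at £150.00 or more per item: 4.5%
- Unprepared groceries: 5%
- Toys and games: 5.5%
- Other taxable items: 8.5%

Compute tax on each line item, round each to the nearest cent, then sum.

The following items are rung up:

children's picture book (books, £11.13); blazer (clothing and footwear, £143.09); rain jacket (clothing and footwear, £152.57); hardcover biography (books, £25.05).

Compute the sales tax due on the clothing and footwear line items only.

£6.87

Blazer £143.09: clothing and footwear, under £150.00 → 0% → £0.00
Rain jacket £152.57: clothing and footwear, £150.00 or more → 4.5% → £6.87
Tax on clothing and footwear = £0.00 + £6.87 = £6.87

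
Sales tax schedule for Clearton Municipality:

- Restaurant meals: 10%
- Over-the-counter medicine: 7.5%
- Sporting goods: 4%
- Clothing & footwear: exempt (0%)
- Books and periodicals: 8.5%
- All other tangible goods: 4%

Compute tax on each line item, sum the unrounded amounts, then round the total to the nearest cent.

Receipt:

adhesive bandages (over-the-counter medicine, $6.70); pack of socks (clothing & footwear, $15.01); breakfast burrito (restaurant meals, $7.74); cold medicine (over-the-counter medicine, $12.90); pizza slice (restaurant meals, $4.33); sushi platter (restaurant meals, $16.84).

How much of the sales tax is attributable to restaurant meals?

$2.89

Breakfast burrito $7.74: restaurant meals → 10% → $0.774
Pizza slice $4.33: restaurant meals → 10% → $0.433
Sushi platter $16.84: restaurant meals → 10% → $1.684
Tax on restaurant meals: unrounded sum = $2.891 → $2.89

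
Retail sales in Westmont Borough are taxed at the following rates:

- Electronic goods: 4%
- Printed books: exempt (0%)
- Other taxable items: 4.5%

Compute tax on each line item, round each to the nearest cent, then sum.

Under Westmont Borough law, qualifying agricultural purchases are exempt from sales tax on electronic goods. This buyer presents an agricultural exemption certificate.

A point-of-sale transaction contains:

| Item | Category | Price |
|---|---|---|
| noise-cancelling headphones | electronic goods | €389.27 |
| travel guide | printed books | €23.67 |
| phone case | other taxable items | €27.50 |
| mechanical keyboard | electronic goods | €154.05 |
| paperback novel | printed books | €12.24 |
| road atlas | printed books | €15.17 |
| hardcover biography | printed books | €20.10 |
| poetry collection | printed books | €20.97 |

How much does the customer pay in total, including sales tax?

€664.21

Noise-cancelling headphones €389.27: electronic goods, buyer-exempt → 0% → €0.00
Travel guide €23.67: printed books → 0% → €0.00
Phone case €27.50: other taxable items → 4.5% → €1.24
Mechanical keyboard €154.05: electronic goods, buyer-exempt → 0% → €0.00
Paperback novel €12.24: printed books → 0% → €0.00
Road atlas €15.17: printed books → 0% → €0.00
Hardcover biography €20.10: printed books → 0% → €0.00
Poetry collection €20.97: printed books → 0% → €0.00
Subtotal = €662.97; tax = €1.24; total due = €664.21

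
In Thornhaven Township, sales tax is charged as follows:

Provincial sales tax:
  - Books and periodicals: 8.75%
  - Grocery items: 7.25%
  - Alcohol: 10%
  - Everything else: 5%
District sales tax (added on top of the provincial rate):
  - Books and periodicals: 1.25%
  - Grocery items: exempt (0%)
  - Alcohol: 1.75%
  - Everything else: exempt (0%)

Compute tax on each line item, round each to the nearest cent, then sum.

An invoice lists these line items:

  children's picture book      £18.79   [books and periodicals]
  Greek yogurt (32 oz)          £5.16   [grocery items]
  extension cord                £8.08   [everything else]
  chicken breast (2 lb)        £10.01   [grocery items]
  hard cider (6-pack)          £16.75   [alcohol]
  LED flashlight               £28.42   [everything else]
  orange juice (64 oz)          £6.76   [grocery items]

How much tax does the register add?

Children's picture book £18.79: books and periodicals → 8.75% + 1.25% district = 10% → £1.88
Greek yogurt (32 oz) £5.16: grocery items → 7.25% + 0% district = 7.25% → £0.37
Extension cord £8.08: everything else → 5% + 0% district = 5% → £0.40
Chicken breast (2 lb) £10.01: grocery items → 7.25% + 0% district = 7.25% → £0.73
Hard cider (6-pack) £16.75: alcohol → 10% + 1.75% district = 11.75% → £1.97
LED flashlight £28.42: everything else → 5% + 0% district = 5% → £1.42
Orange juice (64 oz) £6.76: grocery items → 7.25% + 0% district = 7.25% → £0.49
Total tax = £1.88 + £0.37 + £0.40 + £0.73 + £1.97 + £1.42 + £0.49 = £7.26

£7.26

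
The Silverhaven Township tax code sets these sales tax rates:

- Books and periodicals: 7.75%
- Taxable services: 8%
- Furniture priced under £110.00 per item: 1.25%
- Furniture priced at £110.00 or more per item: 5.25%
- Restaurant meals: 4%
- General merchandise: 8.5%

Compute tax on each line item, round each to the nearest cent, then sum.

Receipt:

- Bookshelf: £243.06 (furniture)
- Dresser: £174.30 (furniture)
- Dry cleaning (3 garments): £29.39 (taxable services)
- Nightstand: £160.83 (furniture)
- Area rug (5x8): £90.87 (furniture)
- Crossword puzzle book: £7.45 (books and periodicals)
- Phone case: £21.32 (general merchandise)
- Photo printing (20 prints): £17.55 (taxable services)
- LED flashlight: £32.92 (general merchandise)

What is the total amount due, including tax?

Bookshelf £243.06: furniture, £110.00 or more → 5.25% → £12.76
Dresser £174.30: furniture, £110.00 or more → 5.25% → £9.15
Dry cleaning (3 garments) £29.39: taxable services → 8% → £2.35
Nightstand £160.83: furniture, £110.00 or more → 5.25% → £8.44
Area rug (5x8) £90.87: furniture, under £110.00 → 1.25% → £1.14
Crossword puzzle book £7.45: books and periodicals → 7.75% → £0.58
Phone case £21.32: general merchandise → 8.5% → £1.81
Photo printing (20 prints) £17.55: taxable services → 8% → £1.40
LED flashlight £32.92: general merchandise → 8.5% → £2.80
Subtotal = £777.69; tax = £40.43; total due = £818.12

£818.12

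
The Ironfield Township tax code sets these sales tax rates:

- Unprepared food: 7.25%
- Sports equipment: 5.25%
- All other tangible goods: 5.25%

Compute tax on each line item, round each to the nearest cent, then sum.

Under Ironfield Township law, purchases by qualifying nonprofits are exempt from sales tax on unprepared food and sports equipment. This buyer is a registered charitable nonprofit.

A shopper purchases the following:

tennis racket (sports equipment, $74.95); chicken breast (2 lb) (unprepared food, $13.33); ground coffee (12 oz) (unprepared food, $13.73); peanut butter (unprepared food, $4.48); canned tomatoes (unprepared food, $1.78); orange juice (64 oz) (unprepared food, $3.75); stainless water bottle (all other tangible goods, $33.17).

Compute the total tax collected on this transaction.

Tennis racket $74.95: sports equipment, buyer-exempt → 0% → $0.00
Chicken breast (2 lb) $13.33: unprepared food, buyer-exempt → 0% → $0.00
Ground coffee (12 oz) $13.73: unprepared food, buyer-exempt → 0% → $0.00
Peanut butter $4.48: unprepared food, buyer-exempt → 0% → $0.00
Canned tomatoes $1.78: unprepared food, buyer-exempt → 0% → $0.00
Orange juice (64 oz) $3.75: unprepared food, buyer-exempt → 0% → $0.00
Stainless water bottle $33.17: all other tangible goods → 5.25% → $1.74
Total tax = $1.74

$1.74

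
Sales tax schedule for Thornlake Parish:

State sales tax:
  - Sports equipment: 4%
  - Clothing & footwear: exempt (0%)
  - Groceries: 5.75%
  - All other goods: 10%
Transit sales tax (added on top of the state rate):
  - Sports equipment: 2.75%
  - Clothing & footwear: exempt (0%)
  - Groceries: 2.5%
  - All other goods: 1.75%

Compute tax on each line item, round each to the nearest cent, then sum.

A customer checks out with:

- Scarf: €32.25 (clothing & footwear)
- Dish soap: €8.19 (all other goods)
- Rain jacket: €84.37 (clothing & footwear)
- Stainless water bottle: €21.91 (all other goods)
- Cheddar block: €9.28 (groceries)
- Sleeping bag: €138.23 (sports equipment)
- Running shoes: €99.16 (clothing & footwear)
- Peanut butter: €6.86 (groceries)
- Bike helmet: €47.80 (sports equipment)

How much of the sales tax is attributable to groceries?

Cheddar block €9.28: groceries → 5.75% + 2.5% transit = 8.25% → €0.77
Peanut butter €6.86: groceries → 5.75% + 2.5% transit = 8.25% → €0.57
Tax on groceries = €0.77 + €0.57 = €1.34

€1.34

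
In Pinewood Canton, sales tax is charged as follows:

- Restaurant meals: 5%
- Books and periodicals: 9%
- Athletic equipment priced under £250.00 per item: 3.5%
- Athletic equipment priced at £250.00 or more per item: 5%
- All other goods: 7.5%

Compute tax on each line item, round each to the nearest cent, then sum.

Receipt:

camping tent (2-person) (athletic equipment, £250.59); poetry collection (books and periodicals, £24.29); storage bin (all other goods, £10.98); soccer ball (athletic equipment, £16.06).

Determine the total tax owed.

Camping tent (2-person) £250.59: athletic equipment, £250.00 or more → 5% → £12.53
Poetry collection £24.29: books and periodicals → 9% → £2.19
Storage bin £10.98: all other goods → 7.5% → £0.82
Soccer ball £16.06: athletic equipment, under £250.00 → 3.5% → £0.56
Total tax = £12.53 + £2.19 + £0.82 + £0.56 = £16.10

£16.10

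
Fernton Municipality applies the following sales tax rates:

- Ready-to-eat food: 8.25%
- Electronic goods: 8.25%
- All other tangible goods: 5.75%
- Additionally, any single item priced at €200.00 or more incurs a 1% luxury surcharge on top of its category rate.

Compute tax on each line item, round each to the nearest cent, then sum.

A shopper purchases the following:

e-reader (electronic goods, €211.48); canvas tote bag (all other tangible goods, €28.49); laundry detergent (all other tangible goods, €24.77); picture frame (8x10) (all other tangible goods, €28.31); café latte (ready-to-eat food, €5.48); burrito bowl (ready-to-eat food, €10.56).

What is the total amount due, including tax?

E-reader €211.48: electronic goods → 8.25% + 1% surcharge = 9.25% → €19.56
Canvas tote bag €28.49: all other tangible goods → 5.75% → €1.64
Laundry detergent €24.77: all other tangible goods → 5.75% → €1.42
Picture frame (8x10) €28.31: all other tangible goods → 5.75% → €1.63
Café latte €5.48: ready-to-eat food → 8.25% → €0.45
Burrito bowl €10.56: ready-to-eat food → 8.25% → €0.87
Subtotal = €309.09; tax = €25.57; total due = €334.66

€334.66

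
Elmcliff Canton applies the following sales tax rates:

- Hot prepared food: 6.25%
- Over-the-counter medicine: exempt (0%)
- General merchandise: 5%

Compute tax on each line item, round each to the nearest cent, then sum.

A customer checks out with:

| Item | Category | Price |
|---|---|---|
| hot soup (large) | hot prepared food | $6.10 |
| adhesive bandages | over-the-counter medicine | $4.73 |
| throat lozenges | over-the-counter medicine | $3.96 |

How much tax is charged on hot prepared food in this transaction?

Hot soup (large) $6.10: hot prepared food → 6.25% → $0.38
Tax on hot prepared food = $0.38

$0.38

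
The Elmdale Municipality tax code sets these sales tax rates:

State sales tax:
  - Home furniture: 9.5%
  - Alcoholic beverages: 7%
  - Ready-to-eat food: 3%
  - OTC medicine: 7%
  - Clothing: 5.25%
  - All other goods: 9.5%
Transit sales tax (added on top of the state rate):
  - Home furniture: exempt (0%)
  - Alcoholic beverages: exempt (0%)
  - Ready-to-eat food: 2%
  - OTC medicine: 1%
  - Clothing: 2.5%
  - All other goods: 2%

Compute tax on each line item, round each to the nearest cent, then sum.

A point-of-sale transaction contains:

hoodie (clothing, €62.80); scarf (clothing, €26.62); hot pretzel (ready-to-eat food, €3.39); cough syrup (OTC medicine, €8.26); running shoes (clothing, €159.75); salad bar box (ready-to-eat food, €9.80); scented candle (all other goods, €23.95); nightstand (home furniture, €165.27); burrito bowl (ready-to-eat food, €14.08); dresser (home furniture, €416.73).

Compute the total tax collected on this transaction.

Hoodie €62.80: clothing → 5.25% + 2.5% transit = 7.75% → €4.87
Scarf €26.62: clothing → 5.25% + 2.5% transit = 7.75% → €2.06
Hot pretzel €3.39: ready-to-eat food → 3% + 2% transit = 5% → €0.17
Cough syrup €8.26: OTC medicine → 7% + 1% transit = 8% → €0.66
Running shoes €159.75: clothing → 5.25% + 2.5% transit = 7.75% → €12.38
Salad bar box €9.80: ready-to-eat food → 3% + 2% transit = 5% → €0.49
Scented candle €23.95: all other goods → 9.5% + 2% transit = 11.5% → €2.75
Nightstand €165.27: home furniture → 9.5% + 0% transit = 9.5% → €15.70
Burrito bowl €14.08: ready-to-eat food → 3% + 2% transit = 5% → €0.70
Dresser €416.73: home furniture → 9.5% + 0% transit = 9.5% → €39.59
Total tax = €4.87 + €2.06 + €0.17 + €0.66 + €12.38 + €0.49 + €2.75 + €15.70 + €0.70 + €39.59 = €79.37

€79.37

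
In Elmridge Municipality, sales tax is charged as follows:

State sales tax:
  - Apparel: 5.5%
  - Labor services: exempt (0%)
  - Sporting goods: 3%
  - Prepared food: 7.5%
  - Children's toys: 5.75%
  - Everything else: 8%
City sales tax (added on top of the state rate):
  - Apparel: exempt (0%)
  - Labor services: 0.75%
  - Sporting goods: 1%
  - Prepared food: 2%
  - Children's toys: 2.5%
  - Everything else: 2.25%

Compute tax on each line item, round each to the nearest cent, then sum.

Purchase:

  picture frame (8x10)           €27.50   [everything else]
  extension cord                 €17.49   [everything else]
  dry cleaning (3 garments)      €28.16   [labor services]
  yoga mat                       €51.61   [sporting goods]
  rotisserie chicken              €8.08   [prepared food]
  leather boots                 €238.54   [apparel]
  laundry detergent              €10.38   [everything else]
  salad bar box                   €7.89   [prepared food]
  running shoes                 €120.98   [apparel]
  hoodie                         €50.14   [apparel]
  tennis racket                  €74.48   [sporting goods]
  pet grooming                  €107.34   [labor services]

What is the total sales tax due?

Picture frame (8x10) €27.50: everything else → 8% + 2.25% city = 10.25% → €2.82
Extension cord €17.49: everything else → 8% + 2.25% city = 10.25% → €1.79
Dry cleaning (3 garments) €28.16: labor services → 0% + 0.75% city = 0.75% → €0.21
Yoga mat €51.61: sporting goods → 3% + 1% city = 4% → €2.06
Rotisserie chicken €8.08: prepared food → 7.5% + 2% city = 9.5% → €0.77
Leather boots €238.54: apparel → 5.5% + 0% city = 5.5% → €13.12
Laundry detergent €10.38: everything else → 8% + 2.25% city = 10.25% → €1.06
Salad bar box €7.89: prepared food → 7.5% + 2% city = 9.5% → €0.75
Running shoes €120.98: apparel → 5.5% + 0% city = 5.5% → €6.65
Hoodie €50.14: apparel → 5.5% + 0% city = 5.5% → €2.76
Tennis racket €74.48: sporting goods → 3% + 1% city = 4% → €2.98
Pet grooming €107.34: labor services → 0% + 0.75% city = 0.75% → €0.81
Total tax = €2.82 + €1.79 + €0.21 + €2.06 + €0.77 + €13.12 + €1.06 + €0.75 + €6.65 + €2.76 + €2.98 + €0.81 = €35.78

€35.78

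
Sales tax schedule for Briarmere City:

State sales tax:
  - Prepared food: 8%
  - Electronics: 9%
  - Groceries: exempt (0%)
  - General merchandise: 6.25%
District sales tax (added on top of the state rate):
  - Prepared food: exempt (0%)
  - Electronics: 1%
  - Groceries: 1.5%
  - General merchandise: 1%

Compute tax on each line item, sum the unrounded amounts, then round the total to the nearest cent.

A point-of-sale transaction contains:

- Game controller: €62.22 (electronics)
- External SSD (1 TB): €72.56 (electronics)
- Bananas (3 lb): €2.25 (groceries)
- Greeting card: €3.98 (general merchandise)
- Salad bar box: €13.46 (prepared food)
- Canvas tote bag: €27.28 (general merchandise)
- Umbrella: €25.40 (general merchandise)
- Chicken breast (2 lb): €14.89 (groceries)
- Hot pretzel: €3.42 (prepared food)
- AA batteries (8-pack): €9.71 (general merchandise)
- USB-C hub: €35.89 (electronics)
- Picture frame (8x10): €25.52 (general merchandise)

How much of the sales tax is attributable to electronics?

€17.07

Game controller €62.22: electronics → 9% + 1% district = 10% → €6.222
External SSD (1 TB) €72.56: electronics → 9% + 1% district = 10% → €7.256
USB-C hub €35.89: electronics → 9% + 1% district = 10% → €3.589
Tax on electronics: unrounded sum = €17.067 → €17.07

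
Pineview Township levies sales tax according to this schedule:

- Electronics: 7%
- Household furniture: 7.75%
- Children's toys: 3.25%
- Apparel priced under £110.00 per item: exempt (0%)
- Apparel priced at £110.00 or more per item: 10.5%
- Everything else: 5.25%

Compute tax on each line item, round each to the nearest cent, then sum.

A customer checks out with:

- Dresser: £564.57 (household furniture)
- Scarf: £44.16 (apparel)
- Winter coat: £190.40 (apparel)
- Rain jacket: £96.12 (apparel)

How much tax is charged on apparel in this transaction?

Scarf £44.16: apparel, under £110.00 → 0% → £0.00
Winter coat £190.40: apparel, £110.00 or more → 10.5% → £19.99
Rain jacket £96.12: apparel, under £110.00 → 0% → £0.00
Tax on apparel = £0.00 + £19.99 + £0.00 = £19.99

£19.99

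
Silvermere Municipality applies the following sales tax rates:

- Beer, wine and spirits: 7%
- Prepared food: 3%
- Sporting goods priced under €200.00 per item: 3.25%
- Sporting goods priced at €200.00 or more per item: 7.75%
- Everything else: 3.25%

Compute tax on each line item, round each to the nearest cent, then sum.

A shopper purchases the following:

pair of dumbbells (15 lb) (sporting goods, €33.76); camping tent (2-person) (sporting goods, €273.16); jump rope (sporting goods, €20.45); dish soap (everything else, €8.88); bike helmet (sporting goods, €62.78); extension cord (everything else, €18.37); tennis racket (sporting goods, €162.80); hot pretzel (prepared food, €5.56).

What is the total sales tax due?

Pair of dumbbells (15 lb) €33.76: sporting goods, under €200.00 → 3.25% → €1.10
Camping tent (2-person) €273.16: sporting goods, €200.00 or more → 7.75% → €21.17
Jump rope €20.45: sporting goods, under €200.00 → 3.25% → €0.66
Dish soap €8.88: everything else → 3.25% → €0.29
Bike helmet €62.78: sporting goods, under €200.00 → 3.25% → €2.04
Extension cord €18.37: everything else → 3.25% → €0.60
Tennis racket €162.80: sporting goods, under €200.00 → 3.25% → €5.29
Hot pretzel €5.56: prepared food → 3% → €0.17
Total tax = €1.10 + €21.17 + €0.66 + €0.29 + €2.04 + €0.60 + €5.29 + €0.17 = €31.32

€31.32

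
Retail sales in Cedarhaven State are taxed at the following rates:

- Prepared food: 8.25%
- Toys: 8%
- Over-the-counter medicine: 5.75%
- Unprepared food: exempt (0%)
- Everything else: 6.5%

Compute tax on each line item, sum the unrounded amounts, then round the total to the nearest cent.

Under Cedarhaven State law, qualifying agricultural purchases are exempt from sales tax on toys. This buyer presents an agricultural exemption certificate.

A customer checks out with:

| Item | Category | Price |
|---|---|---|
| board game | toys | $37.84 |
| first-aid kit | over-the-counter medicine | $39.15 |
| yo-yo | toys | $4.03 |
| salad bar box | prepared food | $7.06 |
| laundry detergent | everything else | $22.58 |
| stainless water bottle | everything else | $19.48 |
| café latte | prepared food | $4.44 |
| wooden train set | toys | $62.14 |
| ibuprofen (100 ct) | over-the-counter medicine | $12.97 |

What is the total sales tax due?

$6.68

Board game $37.84: toys, buyer-exempt → 0% → $0.00
First-aid kit $39.15: over-the-counter medicine → 5.75% → $2.251125
Yo-yo $4.03: toys, buyer-exempt → 0% → $0.00
Salad bar box $7.06: prepared food → 8.25% → $0.58245
Laundry detergent $22.58: everything else → 6.5% → $1.4677
Stainless water bottle $19.48: everything else → 6.5% → $1.2662
Café latte $4.44: prepared food → 8.25% → $0.3663
Wooden train set $62.14: toys, buyer-exempt → 0% → $0.00
Ibuprofen (100 ct) $12.97: over-the-counter medicine → 5.75% → $0.745775
Unrounded tax sum = $6.67955 → $6.68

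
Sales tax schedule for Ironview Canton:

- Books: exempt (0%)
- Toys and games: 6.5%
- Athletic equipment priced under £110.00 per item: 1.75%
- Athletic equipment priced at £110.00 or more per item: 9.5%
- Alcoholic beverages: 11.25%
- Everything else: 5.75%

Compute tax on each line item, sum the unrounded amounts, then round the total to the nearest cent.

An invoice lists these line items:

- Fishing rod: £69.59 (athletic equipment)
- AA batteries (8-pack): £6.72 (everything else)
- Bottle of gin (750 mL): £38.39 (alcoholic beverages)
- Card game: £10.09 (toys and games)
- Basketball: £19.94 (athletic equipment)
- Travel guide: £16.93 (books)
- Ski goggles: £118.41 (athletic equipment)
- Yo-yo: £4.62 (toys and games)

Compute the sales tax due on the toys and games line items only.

Card game £10.09: toys and games → 6.5% → £0.65585
Yo-yo £4.62: toys and games → 6.5% → £0.3003
Tax on toys and games: unrounded sum = £0.95615 → £0.96

£0.96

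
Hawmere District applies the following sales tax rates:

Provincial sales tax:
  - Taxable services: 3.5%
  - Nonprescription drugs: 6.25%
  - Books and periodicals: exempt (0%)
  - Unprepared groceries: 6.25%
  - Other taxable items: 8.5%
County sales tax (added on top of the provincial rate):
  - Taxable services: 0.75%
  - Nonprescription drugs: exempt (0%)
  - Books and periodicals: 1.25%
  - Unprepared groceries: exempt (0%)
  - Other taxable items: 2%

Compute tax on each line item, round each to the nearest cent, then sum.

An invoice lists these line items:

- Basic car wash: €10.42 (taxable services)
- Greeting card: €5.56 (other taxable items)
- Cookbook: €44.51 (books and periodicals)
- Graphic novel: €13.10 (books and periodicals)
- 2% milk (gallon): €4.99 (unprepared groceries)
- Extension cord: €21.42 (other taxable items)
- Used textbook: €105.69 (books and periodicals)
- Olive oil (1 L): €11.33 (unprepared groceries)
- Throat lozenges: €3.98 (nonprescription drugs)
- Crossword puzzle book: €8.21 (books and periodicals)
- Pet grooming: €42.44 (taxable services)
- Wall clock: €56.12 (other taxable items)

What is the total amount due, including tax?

Basic car wash €10.42: taxable services → 3.5% + 0.75% county = 4.25% → €0.44
Greeting card €5.56: other taxable items → 8.5% + 2% county = 10.5% → €0.58
Cookbook €44.51: books and periodicals → 0% + 1.25% county = 1.25% → €0.56
Graphic novel €13.10: books and periodicals → 0% + 1.25% county = 1.25% → €0.16
2% milk (gallon) €4.99: unprepared groceries → 6.25% + 0% county = 6.25% → €0.31
Extension cord €21.42: other taxable items → 8.5% + 2% county = 10.5% → €2.25
Used textbook €105.69: books and periodicals → 0% + 1.25% county = 1.25% → €1.32
Olive oil (1 L) €11.33: unprepared groceries → 6.25% + 0% county = 6.25% → €0.71
Throat lozenges €3.98: nonprescription drugs → 6.25% + 0% county = 6.25% → €0.25
Crossword puzzle book €8.21: books and periodicals → 0% + 1.25% county = 1.25% → €0.10
Pet grooming €42.44: taxable services → 3.5% + 0.75% county = 4.25% → €1.80
Wall clock €56.12: other taxable items → 8.5% + 2% county = 10.5% → €5.89
Subtotal = €327.77; tax = €14.37; total due = €342.14

€342.14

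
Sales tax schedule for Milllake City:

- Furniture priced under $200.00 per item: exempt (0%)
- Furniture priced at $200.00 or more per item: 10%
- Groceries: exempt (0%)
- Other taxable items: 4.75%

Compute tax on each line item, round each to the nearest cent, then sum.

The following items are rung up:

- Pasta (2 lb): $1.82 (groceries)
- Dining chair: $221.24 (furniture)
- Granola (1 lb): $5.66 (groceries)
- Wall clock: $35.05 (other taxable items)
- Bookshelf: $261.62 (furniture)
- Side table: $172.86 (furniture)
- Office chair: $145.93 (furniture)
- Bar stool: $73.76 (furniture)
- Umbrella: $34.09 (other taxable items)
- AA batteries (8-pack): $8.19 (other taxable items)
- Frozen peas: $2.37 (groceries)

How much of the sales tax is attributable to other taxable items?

$3.67

Wall clock $35.05: other taxable items → 4.75% → $1.66
Umbrella $34.09: other taxable items → 4.75% → $1.62
AA batteries (8-pack) $8.19: other taxable items → 4.75% → $0.39
Tax on other taxable items = $1.66 + $1.62 + $0.39 = $3.67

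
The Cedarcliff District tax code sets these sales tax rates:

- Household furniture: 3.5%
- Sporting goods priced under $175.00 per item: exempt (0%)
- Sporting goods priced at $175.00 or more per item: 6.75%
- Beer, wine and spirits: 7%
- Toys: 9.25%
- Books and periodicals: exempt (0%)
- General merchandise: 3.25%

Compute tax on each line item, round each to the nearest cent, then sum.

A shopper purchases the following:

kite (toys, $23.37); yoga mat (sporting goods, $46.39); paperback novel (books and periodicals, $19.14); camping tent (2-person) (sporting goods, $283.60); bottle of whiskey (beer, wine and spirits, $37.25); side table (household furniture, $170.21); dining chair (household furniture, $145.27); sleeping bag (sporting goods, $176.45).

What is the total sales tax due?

Kite $23.37: toys → 9.25% → $2.16
Yoga mat $46.39: sporting goods, under $175.00 → 0% → $0.00
Paperback novel $19.14: books and periodicals → 0% → $0.00
Camping tent (2-person) $283.60: sporting goods, $175.00 or more → 6.75% → $19.14
Bottle of whiskey $37.25: beer, wine and spirits → 7% → $2.61
Side table $170.21: household furniture → 3.5% → $5.96
Dining chair $145.27: household furniture → 3.5% → $5.08
Sleeping bag $176.45: sporting goods, $175.00 or more → 6.75% → $11.91
Total tax = $2.16 + $19.14 + $2.61 + $5.96 + $5.08 + $11.91 = $46.86

$46.86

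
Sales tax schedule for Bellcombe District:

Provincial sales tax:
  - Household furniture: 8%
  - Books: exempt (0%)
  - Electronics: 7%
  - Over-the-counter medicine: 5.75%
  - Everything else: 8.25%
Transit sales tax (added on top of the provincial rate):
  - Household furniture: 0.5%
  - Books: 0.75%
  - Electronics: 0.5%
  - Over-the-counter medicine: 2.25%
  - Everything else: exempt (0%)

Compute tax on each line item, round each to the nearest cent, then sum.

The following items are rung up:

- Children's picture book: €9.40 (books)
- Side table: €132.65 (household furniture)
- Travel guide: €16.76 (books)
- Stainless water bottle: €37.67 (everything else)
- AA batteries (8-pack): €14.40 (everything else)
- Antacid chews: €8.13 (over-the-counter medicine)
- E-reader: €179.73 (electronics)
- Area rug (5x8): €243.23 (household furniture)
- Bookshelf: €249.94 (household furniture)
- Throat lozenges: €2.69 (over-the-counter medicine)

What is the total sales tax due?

Children's picture book €9.40: books → 0% + 0.75% transit = 0.75% → €0.07
Side table €132.65: household furniture → 8% + 0.5% transit = 8.5% → €11.28
Travel guide €16.76: books → 0% + 0.75% transit = 0.75% → €0.13
Stainless water bottle €37.67: everything else → 8.25% + 0% transit = 8.25% → €3.11
AA batteries (8-pack) €14.40: everything else → 8.25% + 0% transit = 8.25% → €1.19
Antacid chews €8.13: over-the-counter medicine → 5.75% + 2.25% transit = 8% → €0.65
E-reader €179.73: electronics → 7% + 0.5% transit = 7.5% → €13.48
Area rug (5x8) €243.23: household furniture → 8% + 0.5% transit = 8.5% → €20.67
Bookshelf €249.94: household furniture → 8% + 0.5% transit = 8.5% → €21.24
Throat lozenges €2.69: over-the-counter medicine → 5.75% + 2.25% transit = 8% → €0.22
Total tax = €0.07 + €11.28 + €0.13 + €3.11 + €1.19 + €0.65 + €13.48 + €20.67 + €21.24 + €0.22 = €72.04

€72.04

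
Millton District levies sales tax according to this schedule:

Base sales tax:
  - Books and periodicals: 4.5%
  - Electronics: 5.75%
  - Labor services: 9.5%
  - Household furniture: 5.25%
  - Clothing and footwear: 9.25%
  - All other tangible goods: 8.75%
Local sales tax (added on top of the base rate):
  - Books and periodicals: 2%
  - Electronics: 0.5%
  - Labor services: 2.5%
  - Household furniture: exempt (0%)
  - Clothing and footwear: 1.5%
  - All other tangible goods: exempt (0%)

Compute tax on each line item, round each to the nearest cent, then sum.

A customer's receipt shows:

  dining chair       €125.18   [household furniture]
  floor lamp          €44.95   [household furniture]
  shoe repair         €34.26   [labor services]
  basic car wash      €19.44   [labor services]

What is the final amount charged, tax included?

€239.20

Dining chair €125.18: household furniture → 5.25% + 0% local = 5.25% → €6.57
Floor lamp €44.95: household furniture → 5.25% + 0% local = 5.25% → €2.36
Shoe repair €34.26: labor services → 9.5% + 2.5% local = 12% → €4.11
Basic car wash €19.44: labor services → 9.5% + 2.5% local = 12% → €2.33
Subtotal = €223.83; tax = €15.37; total due = €239.20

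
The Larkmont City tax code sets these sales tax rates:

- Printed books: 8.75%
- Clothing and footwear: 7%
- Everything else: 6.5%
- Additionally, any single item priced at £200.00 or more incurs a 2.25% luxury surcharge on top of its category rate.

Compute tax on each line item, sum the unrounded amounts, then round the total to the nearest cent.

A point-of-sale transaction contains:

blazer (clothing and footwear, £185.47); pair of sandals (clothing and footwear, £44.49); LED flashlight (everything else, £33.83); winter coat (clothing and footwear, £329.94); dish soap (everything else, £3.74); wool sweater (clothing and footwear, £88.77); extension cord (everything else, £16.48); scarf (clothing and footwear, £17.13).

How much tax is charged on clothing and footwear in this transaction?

Blazer £185.47: clothing and footwear → 7% → £12.9829
Pair of sandals £44.49: clothing and footwear → 7% → £3.1143
Winter coat £329.94: clothing and footwear → 7% + 2.25% surcharge = 9.25% → £30.51945
Wool sweater £88.77: clothing and footwear → 7% → £6.2139
Scarf £17.13: clothing and footwear → 7% → £1.1991
Tax on clothing and footwear: unrounded sum = £54.02965 → £54.03

£54.03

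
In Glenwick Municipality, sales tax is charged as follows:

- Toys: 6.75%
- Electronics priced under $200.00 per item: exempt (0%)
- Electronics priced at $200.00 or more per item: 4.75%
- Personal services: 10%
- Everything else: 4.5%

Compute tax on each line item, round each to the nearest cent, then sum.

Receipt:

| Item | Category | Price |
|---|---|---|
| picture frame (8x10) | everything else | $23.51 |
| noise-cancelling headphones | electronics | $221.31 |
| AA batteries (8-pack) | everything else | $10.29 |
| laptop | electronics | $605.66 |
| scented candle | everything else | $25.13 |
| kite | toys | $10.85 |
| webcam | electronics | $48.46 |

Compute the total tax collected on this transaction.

$42.66

Picture frame (8x10) $23.51: everything else → 4.5% → $1.06
Noise-cancelling headphones $221.31: electronics, $200.00 or more → 4.75% → $10.51
AA batteries (8-pack) $10.29: everything else → 4.5% → $0.46
Laptop $605.66: electronics, $200.00 or more → 4.75% → $28.77
Scented candle $25.13: everything else → 4.5% → $1.13
Kite $10.85: toys → 6.75% → $0.73
Webcam $48.46: electronics, under $200.00 → 0% → $0.00
Total tax = $1.06 + $10.51 + $0.46 + $28.77 + $1.13 + $0.73 = $42.66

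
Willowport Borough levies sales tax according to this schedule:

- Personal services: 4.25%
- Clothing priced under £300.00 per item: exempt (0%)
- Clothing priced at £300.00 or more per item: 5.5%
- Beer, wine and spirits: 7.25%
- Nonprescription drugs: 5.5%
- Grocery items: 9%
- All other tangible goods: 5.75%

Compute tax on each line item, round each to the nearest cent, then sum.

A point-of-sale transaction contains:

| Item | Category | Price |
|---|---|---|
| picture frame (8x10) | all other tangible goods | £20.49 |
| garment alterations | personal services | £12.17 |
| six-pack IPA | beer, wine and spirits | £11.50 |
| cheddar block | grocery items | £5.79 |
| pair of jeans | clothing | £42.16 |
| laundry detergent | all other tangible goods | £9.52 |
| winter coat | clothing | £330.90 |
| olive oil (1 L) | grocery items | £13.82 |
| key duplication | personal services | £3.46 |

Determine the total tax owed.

£23.19

Picture frame (8x10) £20.49: all other tangible goods → 5.75% → £1.18
Garment alterations £12.17: personal services → 4.25% → £0.52
Six-pack IPA £11.50: beer, wine and spirits → 7.25% → £0.83
Cheddar block £5.79: grocery items → 9% → £0.52
Pair of jeans £42.16: clothing, under £300.00 → 0% → £0.00
Laundry detergent £9.52: all other tangible goods → 5.75% → £0.55
Winter coat £330.90: clothing, £300.00 or more → 5.5% → £18.20
Olive oil (1 L) £13.82: grocery items → 9% → £1.24
Key duplication £3.46: personal services → 4.25% → £0.15
Total tax = £1.18 + £0.52 + £0.83 + £0.52 + £0.55 + £18.20 + £1.24 + £0.15 = £23.19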